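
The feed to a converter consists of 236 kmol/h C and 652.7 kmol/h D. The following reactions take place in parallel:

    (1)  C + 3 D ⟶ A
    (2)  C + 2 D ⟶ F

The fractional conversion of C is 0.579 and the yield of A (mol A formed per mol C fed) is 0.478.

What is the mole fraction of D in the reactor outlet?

Yield of A: 1ξ₁ / 236 = 0.478 → ξ₁ = 112.8 kmol/h.
Conversion of C: 1ξ₁ + 1ξ₂ = 0.579 × 236 = 136.6 → ξ₂ = 23.84 kmol/h.
Outlet amounts (n = n₀ + Σ ν·ξ):
  C: 236 − 1(112.8) − 1(23.84) = 99.36
  D: 652.7 − 3(112.8) − 2(23.84) = 266.6
  A: 0 + 1(112.8) = 112.8
  F: 0 + 1(23.84) = 23.84
Total out = 502.6 kmol/h; y_D = 266.6 / 502.6 = 0.5304.

0.53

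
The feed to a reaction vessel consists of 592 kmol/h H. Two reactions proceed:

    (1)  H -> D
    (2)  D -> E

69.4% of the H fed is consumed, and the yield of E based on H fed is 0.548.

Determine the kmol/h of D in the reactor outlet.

86.4 kmol/h

Conversion of H: H consumed = 1ξ₁ = 0.694 × 592 → ξ₁ = 410.8 kmol/h.
Yield of E: 1ξ₂ / 592 = 0.548 → ξ₂ = 324.4 kmol/h.
Outlet amounts (n = n₀ + Σ ν·ξ):
  H: 592 − 1(410.8) = 181.2
  D: 0 + 1(410.8) − 1(324.4) = 86.43
  E: 0 + 1(324.4) = 324.4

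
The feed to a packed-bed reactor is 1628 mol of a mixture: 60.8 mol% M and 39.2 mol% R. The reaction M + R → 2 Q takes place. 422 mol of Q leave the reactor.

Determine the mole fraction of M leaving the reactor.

For Q: n = n₀ + 2ξ → 422 = 0 + 2ξ, giving ξ = 211 mol.
Outlet amounts (n = n₀ + ν ξ):
  M: 989.8 − 1(211) = 778.8
  R: 638.2 − 1(211) = 427.2
  Q: 0 + 2(211) = 422
Total out = 1628 mol; y_M = 778.8 / 1628 = 0.4784.

0.478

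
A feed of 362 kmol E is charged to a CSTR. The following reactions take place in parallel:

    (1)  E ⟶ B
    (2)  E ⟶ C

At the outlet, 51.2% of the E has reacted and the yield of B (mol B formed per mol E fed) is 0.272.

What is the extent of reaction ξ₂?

ξ₂ = 86.9 kmol

Yield of B: 1ξ₁ / 362 = 0.272 → ξ₁ = 98.46 kmol.
Conversion of E: 1ξ₁ + 1ξ₂ = 0.512 × 362 = 185.3 → ξ₂ = 86.88 kmol.
Outlet amounts (n = n₀ + Σ ν·ξ):
  E: 362 − 1(98.46) − 1(86.88) = 176.7
  B: 0 + 1(98.46) = 98.46
  C: 0 + 1(86.88) = 86.88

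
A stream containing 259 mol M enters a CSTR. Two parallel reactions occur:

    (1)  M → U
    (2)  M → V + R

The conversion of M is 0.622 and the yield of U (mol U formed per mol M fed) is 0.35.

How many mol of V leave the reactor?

Yield of U: 1ξ₁ / 259 = 0.35 → ξ₁ = 90.65 mol.
Conversion of M: 1ξ₁ + 1ξ₂ = 0.622 × 259 = 161.1 → ξ₂ = 70.45 mol.
Outlet amounts (n = n₀ + Σ ν·ξ):
  M: 259 − 1(90.65) − 1(70.45) = 97.9
  U: 0 + 1(90.65) = 90.65
  V: 0 + 1(70.45) = 70.45
  R: 0 + 1(70.45) = 70.45

70.4 mol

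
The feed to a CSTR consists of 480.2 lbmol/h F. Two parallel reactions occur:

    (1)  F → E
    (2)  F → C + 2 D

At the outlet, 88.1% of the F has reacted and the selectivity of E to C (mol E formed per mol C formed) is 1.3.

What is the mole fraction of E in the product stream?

0.282

Conversion of F: F consumed = 0.881 × 480.2 = 423.1 lbmol/h = 1ξ₁ + 1ξ₂.
Selectivity: 1ξ₁ / (1ξ₂) = 1.3 → ξ₁ = 1.3 ξ₂.
Substitute: (1·1.3 + 1) ξ₂ = 423.1 → ξ₂ = 183.9 lbmol/h, ξ₁ = 239.1 lbmol/h.
Outlet amounts (n = n₀ + Σ ν·ξ):
  F: 480.2 − 1(239.1) − 1(183.9) = 57.14
  E: 0 + 1(239.1) = 239.1
  C: 0 + 1(183.9) = 183.9
  D: 0 + 2(183.9) = 367.9
Total out = 848.1 lbmol/h; y_E = 239.1 / 848.1 = 0.282.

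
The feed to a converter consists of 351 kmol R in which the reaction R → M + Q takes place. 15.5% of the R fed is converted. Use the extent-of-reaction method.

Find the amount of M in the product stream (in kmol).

54.4 kmol

R reacted = 0.155 × 351 = 54.41 kmol; ν_R = −1, so ξ = 54.41/1 = 54.41 kmol.
Outlet amounts (n = n₀ + ν ξ):
  R: 351 − 1(54.41) = 296.6
  M: 0 + 1(54.41) = 54.41
  Q: 0 + 1(54.41) = 54.41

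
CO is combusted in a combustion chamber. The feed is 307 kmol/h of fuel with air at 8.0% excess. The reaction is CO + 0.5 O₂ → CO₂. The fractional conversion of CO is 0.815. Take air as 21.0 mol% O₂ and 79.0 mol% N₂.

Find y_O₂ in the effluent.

0.0419

Stoichiometric O₂ = 0.5 × 307 = 153.5 kmol/h; O₂ fed = 153.5 × 1.080 = 165.8 kmol/h.
N₂ fed = 165.8 × 79/21 = 623.6 kmol/h.
Fuel reacted = 0.815 × 307 → ξ = 250.2 kmol/h.
Outlet (n = n₀ + ν ξ):
  CO: 307 − 1(250.2) = 56.8
  O₂: 165.8 − 0.5(250.2) = 40.68
  N₂: 623.6 (inert)
  CO₂: 0 + 1(250.2) = 250.2
Total out = 971.3 kmol/h; y_O₂ = 40.68 / 971.3 = 0.04188.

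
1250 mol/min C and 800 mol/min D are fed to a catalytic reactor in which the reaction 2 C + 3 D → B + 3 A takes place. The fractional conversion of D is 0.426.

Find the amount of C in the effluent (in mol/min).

D reacted = 0.426 × 800 = 340.8 mol/min; ν_D = −3, so ξ = 340.8/3 = 113.6 mol/min.
Outlet amounts (n = n₀ + ν ξ):
  C: 1250 − 2(113.6) = 1023
  D: 800 − 3(113.6) = 459.2
  B: 0 + 1(113.6) = 113.6
  A: 0 + 3(113.6) = 340.8

1020 mol/min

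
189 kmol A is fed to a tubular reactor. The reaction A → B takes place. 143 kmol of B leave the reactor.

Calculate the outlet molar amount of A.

46 kmol

For B: n = n₀ + 1ξ → 143 = 0 + 1ξ, giving ξ = 143 kmol.
Outlet amounts (n = n₀ + ν ξ):
  A: 189 − 1(143) = 46
  B: 0 + 1(143) = 143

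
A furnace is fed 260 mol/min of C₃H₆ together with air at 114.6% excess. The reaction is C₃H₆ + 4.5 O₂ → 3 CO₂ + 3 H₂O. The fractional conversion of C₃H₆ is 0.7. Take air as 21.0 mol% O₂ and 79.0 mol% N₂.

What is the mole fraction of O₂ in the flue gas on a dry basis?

0.144

Stoichiometric O₂ = 4.5 × 260 = 1170 mol/min; O₂ fed = 1170 × 2.146 = 2511 mol/min.
N₂ fed = 2511 × 79/21 = 9445 mol/min.
Fuel reacted = 0.7 × 260 → ξ = 182 mol/min.
Outlet (n = n₀ + ν ξ):
  C₃H₆: 260 − 1(182) = 78
  O₂: 2511 − 4.5(182) = 1692
  N₂: 9445 (inert)
  CO₂: 0 + 3(182) = 546
  H₂O: 0 + 3(182) = 546
Dry total = 11760 mol/min; y_O₂ (dry) = 1692 / 11760 = 0.1438.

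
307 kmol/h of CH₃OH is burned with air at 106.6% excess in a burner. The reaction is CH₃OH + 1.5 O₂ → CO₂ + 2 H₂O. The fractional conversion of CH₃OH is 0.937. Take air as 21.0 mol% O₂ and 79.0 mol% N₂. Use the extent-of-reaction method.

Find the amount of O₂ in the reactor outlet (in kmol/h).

Stoichiometric O₂ = 1.5 × 307 = 460.5 kmol/h; O₂ fed = 460.5 × 2.066 = 951.4 kmol/h.
N₂ fed = 951.4 × 79/21 = 3579 kmol/h.
Fuel reacted = 0.937 × 307 → ξ = 287.7 kmol/h.
Outlet (n = n₀ + ν ξ):
  CH₃OH: 307 − 1(287.7) = 19.34
  O₂: 951.4 − 1.5(287.7) = 519.9
  N₂: 3579 (inert)
  CO₂: 0 + 1(287.7) = 287.7
  H₂O: 0 + 2(287.7) = 575.3

520 kmol/h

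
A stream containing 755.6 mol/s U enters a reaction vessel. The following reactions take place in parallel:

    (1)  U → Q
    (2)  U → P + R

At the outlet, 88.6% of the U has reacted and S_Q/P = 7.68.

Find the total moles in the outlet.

833 mol/s

Conversion of U: U consumed = 0.886 × 755.6 = 669.5 mol/s = 1ξ₁ + 1ξ₂.
Selectivity: 1ξ₁ / (1ξ₂) = 7.68 → ξ₁ = 7.68 ξ₂.
Substitute: (1·7.68 + 1) ξ₂ = 669.5 → ξ₂ = 77.13 mol/s, ξ₁ = 592.3 mol/s.
Outlet amounts (n = n₀ + Σ ν·ξ):
  U: 755.6 − 1(592.3) − 1(77.13) = 86.14
  Q: 0 + 1(592.3) = 592.3
  P: 0 + 1(77.13) = 77.13
  R: 0 + 1(77.13) = 77.13
Total out = 86.14 + 592.3 + 77.13 + 77.13 = 832.7 mol/s.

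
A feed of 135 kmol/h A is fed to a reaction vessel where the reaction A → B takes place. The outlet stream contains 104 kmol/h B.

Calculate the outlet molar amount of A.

31 kmol/h

For B: n = n₀ + 1ξ → 104 = 0 + 1ξ, giving ξ = 104 kmol/h.
Outlet amounts (n = n₀ + ν ξ):
  A: 135 − 1(104) = 31
  B: 0 + 1(104) = 104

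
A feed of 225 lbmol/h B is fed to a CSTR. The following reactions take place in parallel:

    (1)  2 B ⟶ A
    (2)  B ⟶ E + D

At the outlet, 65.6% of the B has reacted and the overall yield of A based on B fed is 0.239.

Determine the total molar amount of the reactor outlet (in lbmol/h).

Yield of A: 1ξ₁ / 225 = 0.239 → ξ₁ = 53.77 lbmol/h.
Conversion of B: 2ξ₁ + 1ξ₂ = 0.656 × 225 = 147.6 → ξ₂ = 40.05 lbmol/h.
Outlet amounts (n = n₀ + Σ ν·ξ):
  B: 225 − 2(53.77) − 1(40.05) = 77.4
  A: 0 + 1(53.77) = 53.77
  E: 0 + 1(40.05) = 40.05
  D: 0 + 1(40.05) = 40.05
Total out = 77.4 + 53.77 + 40.05 + 40.05 = 211.3 lbmol/h.

211 lbmol/h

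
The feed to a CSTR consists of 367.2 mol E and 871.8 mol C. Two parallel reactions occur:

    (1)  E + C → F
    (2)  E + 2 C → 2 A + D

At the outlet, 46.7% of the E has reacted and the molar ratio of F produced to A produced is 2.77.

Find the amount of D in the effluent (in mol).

Conversion of E: E consumed = 0.467 × 367.2 = 171.5 mol = 1ξ₁ + 1ξ₂.
Selectivity: 1ξ₁ / (2ξ₂) = 2.77 → ξ₁ = 5.54 ξ₂.
Substitute: (1·5.54 + 1) ξ₂ = 171.5 → ξ₂ = 26.22 mol, ξ₁ = 145.3 mol.
Outlet amounts (n = n₀ + Σ ν·ξ):
  E: 367.2 − 1(145.3) − 1(26.22) = 195.7
  C: 871.8 − 1(145.3) − 2(26.22) = 674.1
  F: 0 + 1(145.3) = 145.3
  A: 0 + 2(26.22) = 52.44
  D: 0 + 1(26.22) = 26.22

26.2 mol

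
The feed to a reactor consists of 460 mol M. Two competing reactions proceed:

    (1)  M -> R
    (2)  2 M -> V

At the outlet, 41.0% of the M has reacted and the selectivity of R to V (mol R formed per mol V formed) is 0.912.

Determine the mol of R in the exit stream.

Conversion of M: M consumed = 0.41 × 460 = 188.6 mol = 1ξ₁ + 2ξ₂.
Selectivity: 1ξ₁ / (1ξ₂) = 0.912 → ξ₁ = 0.912 ξ₂.
Substitute: (1·0.912 + 2) ξ₂ = 188.6 → ξ₂ = 64.77 mol, ξ₁ = 59.07 mol.
Outlet amounts (n = n₀ + Σ ν·ξ):
  M: 460 − 1(59.07) − 2(64.77) = 271.4
  R: 0 + 1(59.07) = 59.07
  V: 0 + 1(64.77) = 64.77

59.1 mol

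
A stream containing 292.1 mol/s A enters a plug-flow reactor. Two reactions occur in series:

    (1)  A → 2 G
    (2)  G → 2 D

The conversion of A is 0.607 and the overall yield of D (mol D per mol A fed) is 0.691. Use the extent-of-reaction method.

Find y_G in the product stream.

Conversion of A: A consumed = 1ξ₁ = 0.607 × 292.1 → ξ₁ = 177.3 mol/s.
Yield of D: 2ξ₂ / 292.1 = 0.691 → ξ₂ = 100.9 mol/s.
Outlet amounts (n = n₀ + Σ ν·ξ):
  A: 292.1 − 1(177.3) = 114.8
  G: 0 + 2(177.3) − 1(100.9) = 253.7
  D: 0 + 2(100.9) = 201.8
Total out = 570.3 mol/s; y_G = 253.7 / 570.3 = 0.4448.

0.445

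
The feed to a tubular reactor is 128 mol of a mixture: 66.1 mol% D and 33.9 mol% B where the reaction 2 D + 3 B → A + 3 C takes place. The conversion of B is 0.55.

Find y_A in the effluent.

0.0663

B reacted = 0.55 × 43.39 = 23.87 mol; ν_B = −3, so ξ = 23.87/3 = 7.955 mol.
Outlet amounts (n = n₀ + ν ξ):
  D: 84.61 − 2(7.955) = 68.7
  B: 43.39 − 3(7.955) = 19.53
  A: 0 + 1(7.955) = 7.955
  C: 0 + 3(7.955) = 23.87
Total out = 120 mol; y_A = 7.955 / 120 = 0.06627.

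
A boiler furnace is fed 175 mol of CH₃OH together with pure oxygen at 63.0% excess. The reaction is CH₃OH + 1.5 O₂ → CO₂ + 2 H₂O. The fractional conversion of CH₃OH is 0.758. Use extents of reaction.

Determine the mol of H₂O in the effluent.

265 mol

Stoichiometric O₂ = 1.5 × 175 = 262.5 mol; O₂ fed = 262.5 × 1.630 = 427.9 mol.
Fuel reacted = 0.758 × 175 → ξ = 132.7 mol.
Outlet (n = n₀ + ν ξ):
  CH₃OH: 175 − 1(132.7) = 42.35
  O₂: 427.9 − 1.5(132.7) = 228.9
  CO₂: 0 + 1(132.7) = 132.7
  H₂O: 0 + 2(132.7) = 265.3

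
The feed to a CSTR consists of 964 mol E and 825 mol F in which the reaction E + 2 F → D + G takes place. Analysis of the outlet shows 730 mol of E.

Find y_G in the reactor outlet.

For E: n = n₀ − 1ξ → 730 = 964 − 1ξ, giving ξ = 234 mol.
Outlet amounts (n = n₀ + ν ξ):
  E: 964 − 1(234) = 730
  F: 825 − 2(234) = 357
  D: 0 + 1(234) = 234
  G: 0 + 1(234) = 234
Total out = 1555 mol; y_G = 234 / 1555 = 0.1505.

0.15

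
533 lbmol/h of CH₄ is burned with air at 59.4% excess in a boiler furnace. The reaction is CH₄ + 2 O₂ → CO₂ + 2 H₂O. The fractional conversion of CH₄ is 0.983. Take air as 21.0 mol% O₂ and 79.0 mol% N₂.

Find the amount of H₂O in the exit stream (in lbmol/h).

1050 lbmol/h

Stoichiometric O₂ = 2 × 533 = 1066 lbmol/h; O₂ fed = 1066 × 1.594 = 1699 lbmol/h.
N₂ fed = 1699 × 79/21 = 6392 lbmol/h.
Fuel reacted = 0.983 × 533 → ξ = 523.9 lbmol/h.
Outlet (n = n₀ + ν ξ):
  CH₄: 533 − 1(523.9) = 9.061
  O₂: 1699 − 2(523.9) = 651.3
  N₂: 6392 (inert)
  CO₂: 0 + 1(523.9) = 523.9
  H₂O: 0 + 2(523.9) = 1048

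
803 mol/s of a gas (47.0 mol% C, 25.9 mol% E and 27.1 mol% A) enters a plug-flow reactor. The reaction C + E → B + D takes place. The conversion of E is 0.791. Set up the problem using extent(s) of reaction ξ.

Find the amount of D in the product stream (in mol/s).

165 mol/s

E reacted = 0.791 × 208 = 164.5 mol/s; ν_E = −1, so ξ = 164.5/1 = 164.5 mol/s.
Outlet amounts (n = n₀ + ν ξ):
  C: 377.4 − 1(164.5) = 212.9
  E: 208 − 1(164.5) = 43.47
  B: 0 + 1(164.5) = 164.5
  D: 0 + 1(164.5) = 164.5
  A: 217.6 (inert)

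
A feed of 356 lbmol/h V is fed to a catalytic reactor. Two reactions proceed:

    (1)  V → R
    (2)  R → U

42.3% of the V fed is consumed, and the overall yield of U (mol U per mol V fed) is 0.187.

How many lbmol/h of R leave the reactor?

84 lbmol/h

Conversion of V: V consumed = 1ξ₁ = 0.423 × 356 → ξ₁ = 150.6 lbmol/h.
Yield of U: 1ξ₂ / 356 = 0.187 → ξ₂ = 66.57 lbmol/h.
Outlet amounts (n = n₀ + Σ ν·ξ):
  V: 356 − 1(150.6) = 205.4
  R: 0 + 1(150.6) − 1(66.57) = 84.02
  U: 0 + 1(66.57) = 66.57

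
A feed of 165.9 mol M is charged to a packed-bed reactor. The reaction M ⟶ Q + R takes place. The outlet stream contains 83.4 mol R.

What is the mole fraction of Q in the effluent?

For R: n = n₀ + 1ξ → 83.4 = 0 + 1ξ, giving ξ = 83.4 mol.
Outlet amounts (n = n₀ + ν ξ):
  M: 165.9 − 1(83.4) = 82.5
  Q: 0 + 1(83.4) = 83.4
  R: 0 + 1(83.4) = 83.4
Total out = 249.3 mol; y_Q = 83.4 / 249.3 = 0.3345.

0.335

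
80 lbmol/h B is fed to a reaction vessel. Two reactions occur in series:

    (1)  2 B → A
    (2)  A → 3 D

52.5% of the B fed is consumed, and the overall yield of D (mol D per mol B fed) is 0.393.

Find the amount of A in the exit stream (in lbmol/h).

Conversion of B: B consumed = 2ξ₁ = 0.525 × 80 → ξ₁ = 21 lbmol/h.
Yield of D: 3ξ₂ / 80 = 0.393 → ξ₂ = 10.48 lbmol/h.
Outlet amounts (n = n₀ + Σ ν·ξ):
  B: 80 − 2(21) = 38
  A: 0 + 1(21) − 1(10.48) = 10.52
  D: 0 + 3(10.48) = 31.44

10.5 lbmol/h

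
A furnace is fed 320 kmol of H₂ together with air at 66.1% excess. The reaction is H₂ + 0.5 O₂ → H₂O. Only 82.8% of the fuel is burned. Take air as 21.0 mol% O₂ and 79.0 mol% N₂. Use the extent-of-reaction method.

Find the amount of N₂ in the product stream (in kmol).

1000 kmol

Stoichiometric O₂ = 0.5 × 320 = 160 kmol; O₂ fed = 160 × 1.661 = 265.8 kmol.
N₂ fed = 265.8 × 79/21 = 999.8 kmol.
Fuel reacted = 0.828 × 320 → ξ = 265 kmol.
Outlet (n = n₀ + ν ξ):
  H₂: 320 − 1(265) = 55.04
  O₂: 265.8 − 0.5(265) = 133.3
  N₂: 999.8 (inert)
  H₂O: 0 + 1(265) = 265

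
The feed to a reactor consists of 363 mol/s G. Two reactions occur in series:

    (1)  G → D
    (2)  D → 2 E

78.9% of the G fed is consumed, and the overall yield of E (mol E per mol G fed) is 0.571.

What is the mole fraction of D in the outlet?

Conversion of G: G consumed = 1ξ₁ = 0.789 × 363 → ξ₁ = 286.4 mol/s.
Yield of E: 2ξ₂ / 363 = 0.571 → ξ₂ = 103.6 mol/s.
Outlet amounts (n = n₀ + Σ ν·ξ):
  G: 363 − 1(286.4) = 76.59
  D: 0 + 1(286.4) − 1(103.6) = 182.8
  E: 0 + 2(103.6) = 207.3
Total out = 466.6 mol/s; y_D = 182.8 / 466.6 = 0.3917.

0.392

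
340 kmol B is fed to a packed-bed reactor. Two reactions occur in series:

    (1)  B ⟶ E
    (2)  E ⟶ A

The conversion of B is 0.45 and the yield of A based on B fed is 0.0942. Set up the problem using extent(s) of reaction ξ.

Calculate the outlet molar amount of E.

121 kmol

Conversion of B: B consumed = 1ξ₁ = 0.45 × 340 → ξ₁ = 153 kmol.
Yield of A: 1ξ₂ / 340 = 0.0942 → ξ₂ = 32.03 kmol.
Outlet amounts (n = n₀ + Σ ν·ξ):
  B: 340 − 1(153) = 187
  E: 0 + 1(153) − 1(32.03) = 121
  A: 0 + 1(32.03) = 32.03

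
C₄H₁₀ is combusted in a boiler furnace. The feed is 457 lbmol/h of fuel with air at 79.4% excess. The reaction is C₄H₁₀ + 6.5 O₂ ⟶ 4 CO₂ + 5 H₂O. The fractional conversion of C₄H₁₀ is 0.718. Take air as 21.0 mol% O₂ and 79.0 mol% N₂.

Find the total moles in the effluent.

Stoichiometric O₂ = 6.5 × 457 = 2970 lbmol/h; O₂ fed = 2970 × 1.794 = 5329 lbmol/h.
N₂ fed = 5329 × 79/21 = 20050 lbmol/h.
Fuel reacted = 0.718 × 457 → ξ = 328.1 lbmol/h.
Outlet (n = n₀ + ν ξ):
  C₄H₁₀: 457 − 1(328.1) = 128.9
  O₂: 5329 − 6.5(328.1) = 3196
  N₂: 20050 (inert)
  CO₂: 0 + 4(328.1) = 1313
  H₂O: 0 + 5(328.1) = 1641
Total out = 128.9 + 3196 + 20050 + 1313 + 1641 = 26330 lbmol/h.

26300 lbmol/h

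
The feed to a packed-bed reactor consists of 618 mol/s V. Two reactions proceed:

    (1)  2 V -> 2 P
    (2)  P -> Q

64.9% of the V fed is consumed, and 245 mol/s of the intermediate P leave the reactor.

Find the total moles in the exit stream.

Conversion of V: V consumed = 2ξ₁ = 0.649 × 618 → ξ₁ = 200.5 mol/s.
P balance: n_P = 0 + 2ξ₁ − 1ξ₂ = 245 → ξ₂ = (2·200.5 − 245)/1 = 156.1 mol/s.
Outlet amounts (n = n₀ + Σ ν·ξ):
  V: 618 − 2(200.5) = 216.9
  P: 0 + 2(200.5) − 1(156.1) = 245
  Q: 0 + 1(156.1) = 156.1
Total out = 216.9 + 245 + 156.1 = 618 mol/s.

618 mol/s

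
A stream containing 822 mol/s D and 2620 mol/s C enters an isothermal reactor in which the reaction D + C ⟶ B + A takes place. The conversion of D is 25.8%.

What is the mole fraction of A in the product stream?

0.0616

D reacted = 0.258 × 822 = 212.1 mol/s; ν_D = −1, so ξ = 212.1/1 = 212.1 mol/s.
Outlet amounts (n = n₀ + ν ξ):
  D: 822 − 1(212.1) = 609.9
  C: 2620 − 1(212.1) = 2408
  B: 0 + 1(212.1) = 212.1
  A: 0 + 1(212.1) = 212.1
Total out = 3442 mol/s; y_A = 212.1 / 3442 = 0.06161.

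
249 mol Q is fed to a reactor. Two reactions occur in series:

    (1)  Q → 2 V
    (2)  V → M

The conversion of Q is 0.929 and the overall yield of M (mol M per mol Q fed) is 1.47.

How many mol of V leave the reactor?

96.6 mol

Conversion of Q: Q consumed = 1ξ₁ = 0.929 × 249 → ξ₁ = 231.3 mol.
Yield of M: 1ξ₂ / 249 = 1.47 → ξ₂ = 366 mol.
Outlet amounts (n = n₀ + Σ ν·ξ):
  Q: 249 − 1(231.3) = 17.68
  V: 0 + 2(231.3) − 1(366) = 96.61
  M: 0 + 1(366) = 366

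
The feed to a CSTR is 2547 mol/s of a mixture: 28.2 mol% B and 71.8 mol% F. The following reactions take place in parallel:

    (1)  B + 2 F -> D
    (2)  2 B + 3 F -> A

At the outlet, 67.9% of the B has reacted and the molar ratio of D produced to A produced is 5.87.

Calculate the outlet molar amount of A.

62 mol/s

Conversion of B: B consumed = 0.679 × 718.3 = 487.7 mol/s = 1ξ₁ + 2ξ₂.
Selectivity: 1ξ₁ / (1ξ₂) = 5.87 → ξ₁ = 5.87 ξ₂.
Substitute: (1·5.87 + 2) ξ₂ = 487.7 → ξ₂ = 61.97 mol/s, ξ₁ = 363.8 mol/s.
Outlet amounts (n = n₀ + Σ ν·ξ):
  B: 718.3 − 1(363.8) − 2(61.97) = 230.6
  F: 1829 − 2(363.8) − 3(61.97) = 915.3
  D: 0 + 1(363.8) = 363.8
  A: 0 + 1(61.97) = 61.97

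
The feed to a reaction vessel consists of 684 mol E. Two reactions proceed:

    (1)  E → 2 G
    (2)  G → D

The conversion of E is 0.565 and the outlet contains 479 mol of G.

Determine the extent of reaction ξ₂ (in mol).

ξ₂ = 294 mol

Conversion of E: E consumed = 1ξ₁ = 0.565 × 684 → ξ₁ = 386.5 mol.
G balance: n_G = 0 + 2ξ₁ − 1ξ₂ = 479 → ξ₂ = (2·386.5 − 479)/1 = 293.9 mol.
Outlet amounts (n = n₀ + Σ ν·ξ):
  E: 684 − 1(386.5) = 297.5
  G: 0 + 2(386.5) − 1(293.9) = 479
  D: 0 + 1(293.9) = 293.9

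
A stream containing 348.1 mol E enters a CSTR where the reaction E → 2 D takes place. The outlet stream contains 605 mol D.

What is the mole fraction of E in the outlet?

For D: n = n₀ + 2ξ → 605 = 0 + 2ξ, giving ξ = 302.5 mol.
Outlet amounts (n = n₀ + ν ξ):
  E: 348.1 − 1(302.5) = 45.6
  D: 0 + 2(302.5) = 605
Total out = 650.6 mol; y_E = 45.6 / 650.6 = 0.07009.

0.0701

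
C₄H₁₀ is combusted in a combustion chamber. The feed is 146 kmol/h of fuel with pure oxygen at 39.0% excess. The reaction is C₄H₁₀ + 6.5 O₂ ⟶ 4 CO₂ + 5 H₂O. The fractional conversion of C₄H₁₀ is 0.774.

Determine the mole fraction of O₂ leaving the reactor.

Stoichiometric O₂ = 6.5 × 146 = 949 kmol/h; O₂ fed = 949 × 1.390 = 1319 kmol/h.
Fuel reacted = 0.774 × 146 → ξ = 113 kmol/h.
Outlet (n = n₀ + ν ξ):
  C₄H₁₀: 146 − 1(113) = 33
  O₂: 1319 − 6.5(113) = 584.6
  CO₂: 0 + 4(113) = 452
  H₂O: 0 + 5(113) = 565
Total out = 1635 kmol/h; y_O₂ = 584.6 / 1635 = 0.3576.

0.358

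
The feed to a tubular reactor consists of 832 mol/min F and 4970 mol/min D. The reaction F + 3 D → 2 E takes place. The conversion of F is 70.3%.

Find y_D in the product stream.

F reacted = 0.703 × 832 = 584.9 mol/min; ν_F = −1, so ξ = 584.9/1 = 584.9 mol/min.
Outlet amounts (n = n₀ + ν ξ):
  F: 832 − 1(584.9) = 247.1
  D: 4970 − 3(584.9) = 3215
  E: 0 + 2(584.9) = 1170
Total out = 4632 mol/min; y_D = 3215 / 4632 = 0.6941.

0.694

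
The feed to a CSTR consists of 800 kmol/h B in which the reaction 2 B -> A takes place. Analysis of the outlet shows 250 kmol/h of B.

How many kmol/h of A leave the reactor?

For B: n = n₀ − 2ξ → 250 = 800 − 2ξ, giving ξ = 275 kmol/h.
Outlet amounts (n = n₀ + ν ξ):
  B: 800 − 2(275) = 250
  A: 0 + 1(275) = 275

275 kmol/h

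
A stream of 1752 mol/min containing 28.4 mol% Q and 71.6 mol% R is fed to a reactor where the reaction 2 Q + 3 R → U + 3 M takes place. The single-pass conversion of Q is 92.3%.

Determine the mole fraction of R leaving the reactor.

Q reacted = 0.923 × 497.6 = 459.3 mol/min; ν_Q = −2, so ξ = 459.3/2 = 229.6 mol/min.
Outlet amounts (n = n₀ + ν ξ):
  Q: 497.6 − 2(229.6) = 38.31
  R: 1254 − 3(229.6) = 565.5
  U: 0 + 1(229.6) = 229.6
  M: 0 + 3(229.6) = 688.9
Total out = 1522 mol/min; y_R = 565.5 / 1522 = 0.3715.

0.371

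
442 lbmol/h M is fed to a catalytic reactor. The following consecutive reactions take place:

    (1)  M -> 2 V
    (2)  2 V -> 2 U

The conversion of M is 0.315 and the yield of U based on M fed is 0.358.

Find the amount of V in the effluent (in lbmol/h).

120 lbmol/h

Conversion of M: M consumed = 1ξ₁ = 0.315 × 442 → ξ₁ = 139.2 lbmol/h.
Yield of U: 2ξ₂ / 442 = 0.358 → ξ₂ = 79.12 lbmol/h.
Outlet amounts (n = n₀ + Σ ν·ξ):
  M: 442 − 1(139.2) = 302.8
  V: 0 + 2(139.2) − 2(79.12) = 120.2
  U: 0 + 2(79.12) = 158.2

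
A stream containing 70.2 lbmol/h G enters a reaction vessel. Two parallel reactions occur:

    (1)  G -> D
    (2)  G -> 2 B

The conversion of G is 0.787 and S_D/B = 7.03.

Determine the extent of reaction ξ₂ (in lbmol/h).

ξ₂ = 3.67 lbmol/h

Conversion of G: G consumed = 0.787 × 70.2 = 55.25 lbmol/h = 1ξ₁ + 1ξ₂.
Selectivity: 1ξ₁ / (2ξ₂) = 7.03 → ξ₁ = 14.06 ξ₂.
Substitute: (1·14.06 + 1) ξ₂ = 55.25 → ξ₂ = 3.668 lbmol/h, ξ₁ = 51.58 lbmol/h.
Outlet amounts (n = n₀ + Σ ν·ξ):
  G: 70.2 − 1(51.58) − 1(3.668) = 14.95
  D: 0 + 1(51.58) = 51.58
  B: 0 + 2(3.668) = 7.337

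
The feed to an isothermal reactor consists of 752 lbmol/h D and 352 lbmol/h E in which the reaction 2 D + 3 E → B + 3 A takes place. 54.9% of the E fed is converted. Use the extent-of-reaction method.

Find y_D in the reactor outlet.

0.599

E reacted = 0.549 × 352 = 193.2 lbmol/h; ν_E = −3, so ξ = 193.2/3 = 64.42 lbmol/h.
Outlet amounts (n = n₀ + ν ξ):
  D: 752 − 2(64.42) = 623.2
  E: 352 − 3(64.42) = 158.8
  B: 0 + 1(64.42) = 64.42
  A: 0 + 3(64.42) = 193.2
Total out = 1040 lbmol/h; y_D = 623.2 / 1040 = 0.5994.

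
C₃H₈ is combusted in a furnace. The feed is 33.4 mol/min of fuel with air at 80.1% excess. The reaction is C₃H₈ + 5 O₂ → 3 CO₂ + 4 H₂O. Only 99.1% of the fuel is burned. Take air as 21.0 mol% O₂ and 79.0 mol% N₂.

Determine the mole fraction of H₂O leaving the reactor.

0.0883

Stoichiometric O₂ = 5 × 33.4 = 167 mol/min; O₂ fed = 167 × 1.801 = 300.8 mol/min.
N₂ fed = 300.8 × 79/21 = 1131 mol/min.
Fuel reacted = 0.991 × 33.4 → ξ = 33.1 mol/min.
Outlet (n = n₀ + ν ξ):
  C₃H₈: 33.4 − 1(33.1) = 0.3006
  O₂: 300.8 − 5(33.1) = 135.3
  N₂: 1131 (inert)
  CO₂: 0 + 3(33.1) = 99.3
  H₂O: 0 + 4(33.1) = 132.4
Total out = 1499 mol/min; y_H₂O = 132.4 / 1499 = 0.08834.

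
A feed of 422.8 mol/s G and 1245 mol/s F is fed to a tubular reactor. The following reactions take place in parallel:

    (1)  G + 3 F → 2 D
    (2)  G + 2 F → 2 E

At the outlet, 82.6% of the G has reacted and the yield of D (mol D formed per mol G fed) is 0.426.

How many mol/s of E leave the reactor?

Yield of D: 2ξ₁ / 422.8 = 0.426 → ξ₁ = 90.06 mol/s.
Conversion of G: 1ξ₁ + 1ξ₂ = 0.826 × 422.8 = 349.2 → ξ₂ = 259.2 mol/s.
Outlet amounts (n = n₀ + Σ ν·ξ):
  G: 422.8 − 1(90.06) − 1(259.2) = 73.57
  F: 1245 − 3(90.06) − 2(259.2) = 456.5
  D: 0 + 2(90.06) = 180.1
  E: 0 + 2(259.2) = 518.4

518 mol/s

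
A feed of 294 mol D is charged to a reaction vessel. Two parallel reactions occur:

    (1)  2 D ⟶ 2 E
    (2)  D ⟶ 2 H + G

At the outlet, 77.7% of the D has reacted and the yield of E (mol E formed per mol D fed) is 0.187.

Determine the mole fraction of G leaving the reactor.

0.271

Yield of E: 2ξ₁ / 294 = 0.187 → ξ₁ = 27.49 mol.
Conversion of D: 2ξ₁ + 1ξ₂ = 0.777 × 294 = 228.4 → ξ₂ = 173.5 mol.
Outlet amounts (n = n₀ + Σ ν·ξ):
  D: 294 − 2(27.49) − 1(173.5) = 65.56
  E: 0 + 2(27.49) = 54.98
  H: 0 + 2(173.5) = 346.9
  G: 0 + 1(173.5) = 173.5
Total out = 640.9 mol; y_G = 173.5 / 640.9 = 0.2706.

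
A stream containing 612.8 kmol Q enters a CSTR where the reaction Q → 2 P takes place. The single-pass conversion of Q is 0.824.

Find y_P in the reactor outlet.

Q reacted = 0.824 × 612.8 = 504.9 kmol; ν_Q = −1, so ξ = 504.9/1 = 504.9 kmol.
Outlet amounts (n = n₀ + ν ξ):
  Q: 612.8 − 1(504.9) = 107.9
  P: 0 + 2(504.9) = 1010
Total out = 1118 kmol; y_P = 1010 / 1118 = 0.9035.

0.904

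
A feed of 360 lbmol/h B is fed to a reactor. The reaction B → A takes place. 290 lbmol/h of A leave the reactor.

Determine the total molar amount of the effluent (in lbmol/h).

For A: n = n₀ + 1ξ → 290 = 0 + 1ξ, giving ξ = 290 lbmol/h.
Outlet amounts (n = n₀ + ν ξ):
  B: 360 − 1(290) = 70
  A: 0 + 1(290) = 290
Total out = 70 + 290 = 360 lbmol/h.

360 lbmol/h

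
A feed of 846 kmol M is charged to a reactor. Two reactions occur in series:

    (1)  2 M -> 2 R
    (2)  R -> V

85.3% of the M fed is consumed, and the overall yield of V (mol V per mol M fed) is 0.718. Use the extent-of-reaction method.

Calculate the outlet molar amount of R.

Conversion of M: M consumed = 2ξ₁ = 0.853 × 846 → ξ₁ = 360.8 kmol.
Yield of V: 1ξ₂ / 846 = 0.718 → ξ₂ = 607.4 kmol.
Outlet amounts (n = n₀ + Σ ν·ξ):
  M: 846 − 2(360.8) = 124.4
  R: 0 + 2(360.8) − 1(607.4) = 114.2
  V: 0 + 1(607.4) = 607.4

114 kmol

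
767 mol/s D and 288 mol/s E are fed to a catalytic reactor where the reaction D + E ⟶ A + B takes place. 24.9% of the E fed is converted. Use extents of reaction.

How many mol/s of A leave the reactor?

71.7 mol/s

E reacted = 0.249 × 288 = 71.71 mol/s; ν_E = −1, so ξ = 71.71/1 = 71.71 mol/s.
Outlet amounts (n = n₀ + ν ξ):
  D: 767 − 1(71.71) = 695.3
  E: 288 − 1(71.71) = 216.3
  A: 0 + 1(71.71) = 71.71
  B: 0 + 1(71.71) = 71.71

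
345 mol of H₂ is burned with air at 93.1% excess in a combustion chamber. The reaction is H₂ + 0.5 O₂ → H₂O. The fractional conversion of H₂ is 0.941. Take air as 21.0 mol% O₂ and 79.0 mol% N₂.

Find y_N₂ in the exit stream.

Stoichiometric O₂ = 0.5 × 345 = 172.5 mol; O₂ fed = 172.5 × 1.931 = 333.1 mol.
N₂ fed = 333.1 × 79/21 = 1253 mol.
Fuel reacted = 0.941 × 345 → ξ = 324.6 mol.
Outlet (n = n₀ + ν ξ):
  H₂: 345 − 1(324.6) = 20.36
  O₂: 333.1 − 0.5(324.6) = 170.8
  N₂: 1253 (inert)
  H₂O: 0 + 1(324.6) = 324.6
Total out = 1769 mol; y_N₂ = 1253 / 1769 = 0.7084.

0.708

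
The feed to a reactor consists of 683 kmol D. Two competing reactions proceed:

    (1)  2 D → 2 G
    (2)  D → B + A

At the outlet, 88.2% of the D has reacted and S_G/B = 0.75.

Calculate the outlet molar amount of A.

344 kmol

Conversion of D: D consumed = 0.882 × 683 = 602.4 kmol = 2ξ₁ + 1ξ₂.
Selectivity: 2ξ₁ / (1ξ₂) = 0.75 → ξ₁ = 0.375 ξ₂.
Substitute: (2·0.375 + 1) ξ₂ = 602.4 → ξ₂ = 344.2 kmol, ξ₁ = 129.1 kmol.
Outlet amounts (n = n₀ + Σ ν·ξ):
  D: 683 − 2(129.1) − 1(344.2) = 80.59
  G: 0 + 2(129.1) = 258.2
  B: 0 + 1(344.2) = 344.2
  A: 0 + 1(344.2) = 344.2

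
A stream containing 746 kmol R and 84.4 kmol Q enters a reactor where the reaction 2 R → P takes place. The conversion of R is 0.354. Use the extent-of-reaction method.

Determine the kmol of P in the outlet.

132 kmol

R reacted = 0.354 × 746 = 264.1 kmol; ν_R = −2, so ξ = 264.1/2 = 132 kmol.
Outlet amounts (n = n₀ + ν ξ):
  R: 746 − 2(132) = 481.9
  P: 0 + 1(132) = 132
  Q: 84.4 (inert)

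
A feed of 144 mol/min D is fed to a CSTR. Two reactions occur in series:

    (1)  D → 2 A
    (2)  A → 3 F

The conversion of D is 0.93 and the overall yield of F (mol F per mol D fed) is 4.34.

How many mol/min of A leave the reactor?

59.5 mol/min

Conversion of D: D consumed = 1ξ₁ = 0.93 × 144 → ξ₁ = 133.9 mol/min.
Yield of F: 3ξ₂ / 144 = 4.34 → ξ₂ = 208.3 mol/min.
Outlet amounts (n = n₀ + Σ ν·ξ):
  D: 144 − 1(133.9) = 10.08
  A: 0 + 2(133.9) − 1(208.3) = 59.52
  F: 0 + 3(208.3) = 625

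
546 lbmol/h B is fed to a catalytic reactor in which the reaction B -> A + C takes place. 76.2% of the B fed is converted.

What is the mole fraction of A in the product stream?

B reacted = 0.762 × 546 = 416.1 lbmol/h; ν_B = −1, so ξ = 416.1/1 = 416.1 lbmol/h.
Outlet amounts (n = n₀ + ν ξ):
  B: 546 − 1(416.1) = 129.9
  A: 0 + 1(416.1) = 416.1
  C: 0 + 1(416.1) = 416.1
Total out = 962.1 lbmol/h; y_A = 416.1 / 962.1 = 0.4325.

0.432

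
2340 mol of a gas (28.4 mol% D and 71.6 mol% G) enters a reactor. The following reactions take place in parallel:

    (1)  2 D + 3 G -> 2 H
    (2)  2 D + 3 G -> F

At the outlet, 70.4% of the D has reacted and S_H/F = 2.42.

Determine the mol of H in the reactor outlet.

256 mol

Conversion of D: D consumed = 0.704 × 664.6 = 467.9 mol = 2ξ₁ + 2ξ₂.
Selectivity: 2ξ₁ / (1ξ₂) = 2.42 → ξ₁ = 1.21 ξ₂.
Substitute: (2·1.21 + 2) ξ₂ = 467.9 → ξ₂ = 105.8 mol, ξ₁ = 128.1 mol.
Outlet amounts (n = n₀ + Σ ν·ξ):
  D: 664.6 − 2(128.1) − 2(105.8) = 196.7
  G: 1675 − 3(128.1) − 3(105.8) = 973.7
  H: 0 + 2(128.1) = 256.2
  F: 0 + 1(105.8) = 105.8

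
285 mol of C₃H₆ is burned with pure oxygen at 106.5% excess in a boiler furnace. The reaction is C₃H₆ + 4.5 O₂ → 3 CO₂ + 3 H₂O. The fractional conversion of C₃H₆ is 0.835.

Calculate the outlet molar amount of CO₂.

Stoichiometric O₂ = 4.5 × 285 = 1282 mol; O₂ fed = 1282 × 2.065 = 2648 mol.
Fuel reacted = 0.835 × 285 → ξ = 238 mol.
Outlet (n = n₀ + ν ξ):
  C₃H₆: 285 − 1(238) = 47.03
  O₂: 2648 − 4.5(238) = 1577
  CO₂: 0 + 3(238) = 713.9
  H₂O: 0 + 3(238) = 713.9

714 mol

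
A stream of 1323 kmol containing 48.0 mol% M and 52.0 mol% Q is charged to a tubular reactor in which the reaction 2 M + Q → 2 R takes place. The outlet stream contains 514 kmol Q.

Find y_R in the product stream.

For Q: n = n₀ − 1ξ → 514 = 688 − 1ξ, giving ξ = 174 kmol.
Outlet amounts (n = n₀ + ν ξ):
  M: 635 − 2(174) = 287.1
  Q: 688 − 1(174) = 514
  R: 0 + 2(174) = 347.9
Total out = 1149 kmol; y_R = 347.9 / 1149 = 0.3028.

0.303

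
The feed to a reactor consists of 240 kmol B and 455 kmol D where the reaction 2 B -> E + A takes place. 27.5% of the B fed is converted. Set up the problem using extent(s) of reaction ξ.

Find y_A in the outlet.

B reacted = 0.275 × 240 = 66 kmol; ν_B = −2, so ξ = 66/2 = 33 kmol.
Outlet amounts (n = n₀ + ν ξ):
  B: 240 − 2(33) = 174
  E: 0 + 1(33) = 33
  A: 0 + 1(33) = 33
  D: 455 (inert)
Total out = 695 kmol; y_A = 33 / 695 = 0.04748.

0.0475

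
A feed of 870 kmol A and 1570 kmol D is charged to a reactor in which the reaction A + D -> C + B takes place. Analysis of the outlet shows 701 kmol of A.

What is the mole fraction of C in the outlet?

0.0693

For A: n = n₀ − 1ξ → 701 = 870 − 1ξ, giving ξ = 169 kmol.
Outlet amounts (n = n₀ + ν ξ):
  A: 870 − 1(169) = 701
  D: 1570 − 1(169) = 1401
  C: 0 + 1(169) = 169
  B: 0 + 1(169) = 169
Total out = 2440 kmol; y_C = 169 / 2440 = 0.06926.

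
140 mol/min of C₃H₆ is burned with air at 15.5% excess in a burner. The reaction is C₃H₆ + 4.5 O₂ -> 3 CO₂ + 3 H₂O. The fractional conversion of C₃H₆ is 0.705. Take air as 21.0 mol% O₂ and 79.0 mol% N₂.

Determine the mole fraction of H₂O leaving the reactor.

0.081

Stoichiometric O₂ = 4.5 × 140 = 630 mol/min; O₂ fed = 630 × 1.155 = 727.6 mol/min.
N₂ fed = 727.6 × 79/21 = 2737 mol/min.
Fuel reacted = 0.705 × 140 → ξ = 98.7 mol/min.
Outlet (n = n₀ + ν ξ):
  C₃H₆: 140 − 1(98.7) = 41.3
  O₂: 727.6 − 4.5(98.7) = 283.5
  N₂: 2737 (inert)
  CO₂: 0 + 3(98.7) = 296.1
  H₂O: 0 + 3(98.7) = 296.1
Total out = 3654 mol/min; y_H₂O = 296.1 / 3654 = 0.08103.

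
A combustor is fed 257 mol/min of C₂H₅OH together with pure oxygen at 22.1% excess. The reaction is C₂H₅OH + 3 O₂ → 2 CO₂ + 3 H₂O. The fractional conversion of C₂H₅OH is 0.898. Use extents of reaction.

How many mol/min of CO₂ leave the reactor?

462 mol/min

Stoichiometric O₂ = 3 × 257 = 771 mol/min; O₂ fed = 771 × 1.221 = 941.4 mol/min.
Fuel reacted = 0.898 × 257 → ξ = 230.8 mol/min.
Outlet (n = n₀ + ν ξ):
  C₂H₅OH: 257 − 1(230.8) = 26.21
  O₂: 941.4 − 3(230.8) = 249
  CO₂: 0 + 2(230.8) = 461.6
  H₂O: 0 + 3(230.8) = 692.4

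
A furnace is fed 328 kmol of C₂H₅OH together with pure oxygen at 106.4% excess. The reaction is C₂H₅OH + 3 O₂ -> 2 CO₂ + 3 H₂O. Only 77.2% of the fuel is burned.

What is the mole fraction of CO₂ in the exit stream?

Stoichiometric O₂ = 3 × 328 = 984 kmol; O₂ fed = 984 × 2.064 = 2031 kmol.
Fuel reacted = 0.772 × 328 → ξ = 253.2 kmol.
Outlet (n = n₀ + ν ξ):
  C₂H₅OH: 328 − 1(253.2) = 74.78
  O₂: 2031 − 3(253.2) = 1271
  CO₂: 0 + 2(253.2) = 506.4
  H₂O: 0 + 3(253.2) = 759.6
Total out = 2612 kmol; y_CO₂ = 506.4 / 2612 = 0.1939.

0.194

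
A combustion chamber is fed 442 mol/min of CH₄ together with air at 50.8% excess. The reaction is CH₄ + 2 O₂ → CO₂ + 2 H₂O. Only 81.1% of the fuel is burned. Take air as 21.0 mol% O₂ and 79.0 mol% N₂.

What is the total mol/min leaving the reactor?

Stoichiometric O₂ = 2 × 442 = 884 mol/min; O₂ fed = 884 × 1.508 = 1333 mol/min.
N₂ fed = 1333 × 79/21 = 5015 mol/min.
Fuel reacted = 0.811 × 442 → ξ = 358.5 mol/min.
Outlet (n = n₀ + ν ξ):
  CH₄: 442 − 1(358.5) = 83.54
  O₂: 1333 − 2(358.5) = 616.1
  N₂: 5015 (inert)
  CO₂: 0 + 1(358.5) = 358.5
  H₂O: 0 + 2(358.5) = 716.9
Total out = 83.54 + 616.1 + 5015 + 358.5 + 716.9 = 6790 mol/min.

6790 mol/min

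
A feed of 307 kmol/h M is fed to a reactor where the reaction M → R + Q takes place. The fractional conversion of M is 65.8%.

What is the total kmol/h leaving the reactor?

509 kmol/h

M reacted = 0.658 × 307 = 202 kmol/h; ν_M = −1, so ξ = 202/1 = 202 kmol/h.
Outlet amounts (n = n₀ + ν ξ):
  M: 307 − 1(202) = 105
  R: 0 + 1(202) = 202
  Q: 0 + 1(202) = 202
Total out = 105 + 202 + 202 = 509 kmol/h.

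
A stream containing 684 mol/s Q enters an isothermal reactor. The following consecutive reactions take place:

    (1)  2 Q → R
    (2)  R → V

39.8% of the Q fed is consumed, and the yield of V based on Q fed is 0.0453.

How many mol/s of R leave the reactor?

Conversion of Q: Q consumed = 2ξ₁ = 0.398 × 684 → ξ₁ = 136.1 mol/s.
Yield of V: 1ξ₂ / 684 = 0.0453 → ξ₂ = 30.99 mol/s.
Outlet amounts (n = n₀ + Σ ν·ξ):
  Q: 684 − 2(136.1) = 411.8
  R: 0 + 1(136.1) − 1(30.99) = 105.1
  V: 0 + 1(30.99) = 30.99

105 mol/s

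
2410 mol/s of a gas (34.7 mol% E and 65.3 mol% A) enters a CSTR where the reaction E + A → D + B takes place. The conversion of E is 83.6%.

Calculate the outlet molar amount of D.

699 mol/s

E reacted = 0.836 × 836.3 = 699.1 mol/s; ν_E = −1, so ξ = 699.1/1 = 699.1 mol/s.
Outlet amounts (n = n₀ + ν ξ):
  E: 836.3 − 1(699.1) = 137.1
  A: 1574 − 1(699.1) = 874.6
  D: 0 + 1(699.1) = 699.1
  B: 0 + 1(699.1) = 699.1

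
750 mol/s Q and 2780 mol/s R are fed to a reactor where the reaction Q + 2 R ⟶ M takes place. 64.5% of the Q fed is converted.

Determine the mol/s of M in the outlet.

484 mol/s

Q reacted = 0.645 × 750 = 483.8 mol/s; ν_Q = −1, so ξ = 483.8/1 = 483.8 mol/s.
Outlet amounts (n = n₀ + ν ξ):
  Q: 750 − 1(483.8) = 266.2
  R: 2780 − 2(483.8) = 1812
  M: 0 + 1(483.8) = 483.8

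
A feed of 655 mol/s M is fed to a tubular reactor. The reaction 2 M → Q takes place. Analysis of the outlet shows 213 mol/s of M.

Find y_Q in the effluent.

For M: n = n₀ − 2ξ → 213 = 655 − 2ξ, giving ξ = 221 mol/s.
Outlet amounts (n = n₀ + ν ξ):
  M: 655 − 2(221) = 213
  Q: 0 + 1(221) = 221
Total out = 434 mol/s; y_Q = 221 / 434 = 0.5092.

0.509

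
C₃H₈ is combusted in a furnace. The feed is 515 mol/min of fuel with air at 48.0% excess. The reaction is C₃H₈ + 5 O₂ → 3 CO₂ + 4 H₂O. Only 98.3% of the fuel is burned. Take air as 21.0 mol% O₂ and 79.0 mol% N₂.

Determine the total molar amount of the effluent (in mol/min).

Stoichiometric O₂ = 5 × 515 = 2575 mol/min; O₂ fed = 2575 × 1.480 = 3811 mol/min.
N₂ fed = 3811 × 79/21 = 14340 mol/min.
Fuel reacted = 0.983 × 515 → ξ = 506.2 mol/min.
Outlet (n = n₀ + ν ξ):
  C₃H₈: 515 − 1(506.2) = 8.755
  O₂: 3811 − 5(506.2) = 1280
  N₂: 14340 (inert)
  CO₂: 0 + 3(506.2) = 1519
  H₂O: 0 + 4(506.2) = 2025
Total out = 8.755 + 1280 + 14340 + 1519 + 2025 = 19170 mol/min.

19200 mol/min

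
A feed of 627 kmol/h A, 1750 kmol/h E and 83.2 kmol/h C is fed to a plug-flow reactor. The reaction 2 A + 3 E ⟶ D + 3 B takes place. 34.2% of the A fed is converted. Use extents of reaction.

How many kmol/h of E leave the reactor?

1430 kmol/h

A reacted = 0.342 × 627 = 214.4 kmol/h; ν_A = −2, so ξ = 214.4/2 = 107.2 kmol/h.
Outlet amounts (n = n₀ + ν ξ):
  A: 627 − 2(107.2) = 412.6
  E: 1750 − 3(107.2) = 1428
  D: 0 + 1(107.2) = 107.2
  B: 0 + 3(107.2) = 321.7
  C: 83.2 (inert)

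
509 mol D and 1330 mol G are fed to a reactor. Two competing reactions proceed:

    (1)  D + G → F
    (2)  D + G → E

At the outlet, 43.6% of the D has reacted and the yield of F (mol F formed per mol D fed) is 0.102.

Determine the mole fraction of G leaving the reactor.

0.685

Yield of F: 1ξ₁ / 509 = 0.102 → ξ₁ = 51.92 mol.
Conversion of D: 1ξ₁ + 1ξ₂ = 0.436 × 509 = 221.9 → ξ₂ = 170 mol.
Outlet amounts (n = n₀ + Σ ν·ξ):
  D: 509 − 1(51.92) − 1(170) = 287.1
  G: 1330 − 1(51.92) − 1(170) = 1108
  F: 0 + 1(51.92) = 51.92
  E: 0 + 1(170) = 170
Total out = 1617 mol; y_G = 1108 / 1617 = 0.6852.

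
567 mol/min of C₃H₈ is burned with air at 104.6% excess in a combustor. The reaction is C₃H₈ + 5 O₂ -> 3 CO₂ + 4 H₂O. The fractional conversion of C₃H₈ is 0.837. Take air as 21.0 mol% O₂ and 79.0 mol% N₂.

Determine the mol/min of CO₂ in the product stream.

1420 mol/min

Stoichiometric O₂ = 5 × 567 = 2835 mol/min; O₂ fed = 2835 × 2.046 = 5800 mol/min.
N₂ fed = 5800 × 79/21 = 21820 mol/min.
Fuel reacted = 0.837 × 567 → ξ = 474.6 mol/min.
Outlet (n = n₀ + ν ξ):
  C₃H₈: 567 − 1(474.6) = 92.42
  O₂: 5800 − 5(474.6) = 3428
  N₂: 21820 (inert)
  CO₂: 0 + 3(474.6) = 1424
  H₂O: 0 + 4(474.6) = 1898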